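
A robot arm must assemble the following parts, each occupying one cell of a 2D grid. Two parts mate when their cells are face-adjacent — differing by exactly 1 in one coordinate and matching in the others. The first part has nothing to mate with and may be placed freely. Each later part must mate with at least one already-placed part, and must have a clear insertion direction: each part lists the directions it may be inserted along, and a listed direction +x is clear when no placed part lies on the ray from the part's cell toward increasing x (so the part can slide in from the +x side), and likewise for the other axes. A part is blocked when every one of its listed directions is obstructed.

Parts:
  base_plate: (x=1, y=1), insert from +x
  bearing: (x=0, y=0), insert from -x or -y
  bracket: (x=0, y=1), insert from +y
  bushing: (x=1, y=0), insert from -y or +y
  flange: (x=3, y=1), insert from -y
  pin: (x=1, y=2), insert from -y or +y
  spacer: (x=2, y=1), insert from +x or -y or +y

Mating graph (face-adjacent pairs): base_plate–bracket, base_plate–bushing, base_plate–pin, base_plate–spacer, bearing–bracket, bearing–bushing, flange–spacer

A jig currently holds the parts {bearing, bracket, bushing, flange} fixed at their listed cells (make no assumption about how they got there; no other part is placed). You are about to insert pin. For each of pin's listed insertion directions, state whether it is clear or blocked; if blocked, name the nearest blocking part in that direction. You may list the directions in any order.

-y: nearest on ray is bushing@(1, 0) ⇒ blocked
+y: ray from pin(1, 2) has no placed part ⇒ clear

+y: clear; -y: blocked by bushing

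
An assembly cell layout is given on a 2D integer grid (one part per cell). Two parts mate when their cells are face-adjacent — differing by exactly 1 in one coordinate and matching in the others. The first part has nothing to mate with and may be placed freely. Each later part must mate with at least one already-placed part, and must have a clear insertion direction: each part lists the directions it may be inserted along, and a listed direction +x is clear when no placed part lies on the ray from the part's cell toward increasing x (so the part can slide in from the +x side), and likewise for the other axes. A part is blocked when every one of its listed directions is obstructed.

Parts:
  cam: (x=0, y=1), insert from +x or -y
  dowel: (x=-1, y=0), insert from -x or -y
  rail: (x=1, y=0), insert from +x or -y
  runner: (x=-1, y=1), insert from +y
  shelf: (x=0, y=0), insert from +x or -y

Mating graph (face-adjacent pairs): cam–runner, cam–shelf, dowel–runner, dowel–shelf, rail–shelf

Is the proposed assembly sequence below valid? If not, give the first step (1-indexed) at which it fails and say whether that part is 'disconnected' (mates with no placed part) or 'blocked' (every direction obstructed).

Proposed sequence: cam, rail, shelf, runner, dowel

Invalid at step 2 (disconnected)

1. cam@(0, 1) [+x clear] — {cam}
2. rail@(1, 0) — no placed neighbour ⇒ disconnected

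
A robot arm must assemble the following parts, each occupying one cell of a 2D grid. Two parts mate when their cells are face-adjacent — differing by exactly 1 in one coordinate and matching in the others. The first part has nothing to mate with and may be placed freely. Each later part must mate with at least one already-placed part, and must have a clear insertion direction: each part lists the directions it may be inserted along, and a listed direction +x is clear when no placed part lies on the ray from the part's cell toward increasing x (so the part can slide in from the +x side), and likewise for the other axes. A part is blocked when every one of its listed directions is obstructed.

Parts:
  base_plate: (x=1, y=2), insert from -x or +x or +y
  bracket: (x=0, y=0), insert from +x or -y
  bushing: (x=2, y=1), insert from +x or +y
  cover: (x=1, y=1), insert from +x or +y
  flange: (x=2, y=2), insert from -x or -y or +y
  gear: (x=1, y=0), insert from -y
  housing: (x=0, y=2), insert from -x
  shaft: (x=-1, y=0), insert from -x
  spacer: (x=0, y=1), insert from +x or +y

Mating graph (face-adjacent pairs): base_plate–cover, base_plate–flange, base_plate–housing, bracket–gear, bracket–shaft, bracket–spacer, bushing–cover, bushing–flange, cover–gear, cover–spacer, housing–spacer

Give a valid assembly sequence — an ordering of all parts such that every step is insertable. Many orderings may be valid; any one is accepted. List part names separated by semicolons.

housing; base_plate; flange; spacer; bracket; cover; bushing; gear; shaft

1. housing@(0, 2) [-x clear] — {housing}
2. base_plate@(1, 2) [+x clear] — {base_plate, housing}
3. flange@(2, 2) [-y clear] — {base_plate, flange, housing}
4. spacer@(0, 1) [+x clear] — {base_plate, flange, housing, spacer}
5. bracket@(0, 0) [+x clear] — {base_plate, bracket, flange, housing, spacer}
6. cover@(1, 1) [+x clear] — {base_plate, bracket, cover, flange, housing, spacer}
7. bushing@(2, 1) [+x clear] — {base_plate, bracket, bushing, cover, flange, housing, spacer}
8. gear@(1, 0) [-y clear] — {base_plate, bracket, bushing, cover, flange, gear, housing, spacer}
9. shaft@(-1, 0) [-x clear] — {base_plate, bracket, bushing, cover, flange, gear, housing, shaft, spacer}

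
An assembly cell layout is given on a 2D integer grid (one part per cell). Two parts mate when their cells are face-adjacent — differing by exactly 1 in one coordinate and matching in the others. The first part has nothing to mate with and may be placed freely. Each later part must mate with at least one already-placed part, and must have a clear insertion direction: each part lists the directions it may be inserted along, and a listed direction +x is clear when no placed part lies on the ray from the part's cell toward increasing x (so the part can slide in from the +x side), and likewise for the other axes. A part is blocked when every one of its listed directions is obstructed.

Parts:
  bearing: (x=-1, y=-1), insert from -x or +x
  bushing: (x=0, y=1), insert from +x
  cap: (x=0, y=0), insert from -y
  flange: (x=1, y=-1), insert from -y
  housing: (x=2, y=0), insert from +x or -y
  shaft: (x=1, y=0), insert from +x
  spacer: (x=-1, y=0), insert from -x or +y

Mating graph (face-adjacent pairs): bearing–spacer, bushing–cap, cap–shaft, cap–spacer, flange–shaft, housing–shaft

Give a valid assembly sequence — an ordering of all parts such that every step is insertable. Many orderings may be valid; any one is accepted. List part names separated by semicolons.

bushing; cap; spacer; bearing; shaft; flange; housing

1. bushing@(0, 1) [+x clear] — {bushing}
2. cap@(0, 0) [-y clear] — {bushing, cap}
3. spacer@(-1, 0) [-x clear] — {bushing, cap, spacer}
4. bearing@(-1, -1) [-x clear] — {bearing, bushing, cap, spacer}
5. shaft@(1, 0) [+x clear] — {bearing, bushing, cap, shaft, spacer}
6. flange@(1, -1) [-y clear] — {bearing, bushing, cap, flange, shaft, spacer}
7. housing@(2, 0) [+x clear] — {bearing, bushing, cap, flange, housing, shaft, spacer}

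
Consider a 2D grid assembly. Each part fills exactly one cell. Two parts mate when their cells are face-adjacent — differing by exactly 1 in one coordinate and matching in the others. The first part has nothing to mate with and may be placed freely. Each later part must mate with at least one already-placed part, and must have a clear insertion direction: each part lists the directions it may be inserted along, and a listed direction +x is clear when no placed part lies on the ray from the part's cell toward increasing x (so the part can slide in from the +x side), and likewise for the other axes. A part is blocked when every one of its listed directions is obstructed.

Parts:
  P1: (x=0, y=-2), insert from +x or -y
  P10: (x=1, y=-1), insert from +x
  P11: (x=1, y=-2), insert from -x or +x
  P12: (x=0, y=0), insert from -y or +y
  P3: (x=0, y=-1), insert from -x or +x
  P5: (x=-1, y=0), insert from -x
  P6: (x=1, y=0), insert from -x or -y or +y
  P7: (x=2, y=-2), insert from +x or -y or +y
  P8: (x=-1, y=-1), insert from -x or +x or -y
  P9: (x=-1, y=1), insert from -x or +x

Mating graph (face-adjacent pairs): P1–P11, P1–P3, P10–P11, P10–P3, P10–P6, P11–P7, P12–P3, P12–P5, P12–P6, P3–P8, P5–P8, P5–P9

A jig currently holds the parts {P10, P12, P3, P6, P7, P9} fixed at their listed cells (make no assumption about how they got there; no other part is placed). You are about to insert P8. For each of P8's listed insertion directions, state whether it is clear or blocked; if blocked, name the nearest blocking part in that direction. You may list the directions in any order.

-x: ray from P8(-1, -1) has no placed part ⇒ clear
+x: nearest on ray is P3@(0, -1) ⇒ blocked
-y: ray from P8(-1, -1) has no placed part ⇒ clear

+x: blocked by P3; -x: clear; -y: clear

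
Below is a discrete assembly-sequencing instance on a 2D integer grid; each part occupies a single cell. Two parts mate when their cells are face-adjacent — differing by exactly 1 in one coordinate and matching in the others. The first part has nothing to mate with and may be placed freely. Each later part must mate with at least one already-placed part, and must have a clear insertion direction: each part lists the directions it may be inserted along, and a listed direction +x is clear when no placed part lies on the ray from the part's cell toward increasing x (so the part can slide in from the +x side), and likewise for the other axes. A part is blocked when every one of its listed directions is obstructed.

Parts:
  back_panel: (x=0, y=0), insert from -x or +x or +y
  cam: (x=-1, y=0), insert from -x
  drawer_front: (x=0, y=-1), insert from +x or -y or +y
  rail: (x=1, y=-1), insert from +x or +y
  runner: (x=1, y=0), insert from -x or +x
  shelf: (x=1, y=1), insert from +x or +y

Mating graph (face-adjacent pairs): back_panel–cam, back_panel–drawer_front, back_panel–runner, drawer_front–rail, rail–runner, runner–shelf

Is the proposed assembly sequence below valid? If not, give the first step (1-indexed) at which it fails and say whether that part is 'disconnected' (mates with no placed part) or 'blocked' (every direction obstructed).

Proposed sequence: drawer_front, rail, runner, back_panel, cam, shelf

Valid

1. drawer_front@(0, -1) [+x clear] — {drawer_front}
2. rail@(1, -1) [+x clear] — {drawer_front, rail}
3. runner@(1, 0) [-x clear] — {drawer_front, rail, runner}
4. back_panel@(0, 0) [-x clear] — {back_panel, drawer_front, rail, runner}
5. cam@(-1, 0) [-x clear] — {back_panel, cam, drawer_front, rail, runner}
6. shelf@(1, 1) [+x clear] — {back_panel, cam, drawer_front, rail, runner, shelf}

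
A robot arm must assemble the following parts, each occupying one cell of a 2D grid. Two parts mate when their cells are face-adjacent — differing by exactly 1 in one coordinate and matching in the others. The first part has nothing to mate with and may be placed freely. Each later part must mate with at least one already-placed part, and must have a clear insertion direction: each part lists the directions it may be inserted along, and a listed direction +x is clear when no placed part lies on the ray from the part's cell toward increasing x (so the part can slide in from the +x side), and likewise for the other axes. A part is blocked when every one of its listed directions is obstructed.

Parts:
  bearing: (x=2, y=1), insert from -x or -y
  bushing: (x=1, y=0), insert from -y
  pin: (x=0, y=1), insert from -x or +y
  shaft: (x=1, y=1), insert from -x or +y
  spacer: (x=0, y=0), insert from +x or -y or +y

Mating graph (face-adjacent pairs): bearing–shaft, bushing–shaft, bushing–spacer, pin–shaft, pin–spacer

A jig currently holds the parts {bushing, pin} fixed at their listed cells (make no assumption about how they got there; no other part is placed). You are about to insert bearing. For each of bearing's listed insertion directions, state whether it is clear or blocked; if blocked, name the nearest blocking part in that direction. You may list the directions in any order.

-x: nearest on ray is pin@(0, 1) ⇒ blocked
-y: ray from bearing(2, 1) has no placed part ⇒ clear

-x: blocked by pin; -y: clear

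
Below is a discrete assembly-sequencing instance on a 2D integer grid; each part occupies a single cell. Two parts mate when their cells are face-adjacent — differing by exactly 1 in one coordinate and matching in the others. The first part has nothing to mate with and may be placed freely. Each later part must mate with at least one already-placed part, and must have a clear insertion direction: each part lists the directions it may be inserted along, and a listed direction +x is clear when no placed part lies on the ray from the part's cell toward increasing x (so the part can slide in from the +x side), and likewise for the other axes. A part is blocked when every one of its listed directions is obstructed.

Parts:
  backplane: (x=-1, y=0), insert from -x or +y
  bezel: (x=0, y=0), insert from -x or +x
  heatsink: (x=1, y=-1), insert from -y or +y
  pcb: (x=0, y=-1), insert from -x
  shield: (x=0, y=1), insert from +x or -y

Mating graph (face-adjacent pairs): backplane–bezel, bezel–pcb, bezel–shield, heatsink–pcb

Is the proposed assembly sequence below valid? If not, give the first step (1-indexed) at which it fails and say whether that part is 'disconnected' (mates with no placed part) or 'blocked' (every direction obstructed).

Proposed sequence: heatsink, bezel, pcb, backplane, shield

Invalid at step 2 (disconnected)

1. heatsink@(1, -1) [-y clear] — {heatsink}
2. bezel@(0, 0) — no placed neighbour ⇒ disconnected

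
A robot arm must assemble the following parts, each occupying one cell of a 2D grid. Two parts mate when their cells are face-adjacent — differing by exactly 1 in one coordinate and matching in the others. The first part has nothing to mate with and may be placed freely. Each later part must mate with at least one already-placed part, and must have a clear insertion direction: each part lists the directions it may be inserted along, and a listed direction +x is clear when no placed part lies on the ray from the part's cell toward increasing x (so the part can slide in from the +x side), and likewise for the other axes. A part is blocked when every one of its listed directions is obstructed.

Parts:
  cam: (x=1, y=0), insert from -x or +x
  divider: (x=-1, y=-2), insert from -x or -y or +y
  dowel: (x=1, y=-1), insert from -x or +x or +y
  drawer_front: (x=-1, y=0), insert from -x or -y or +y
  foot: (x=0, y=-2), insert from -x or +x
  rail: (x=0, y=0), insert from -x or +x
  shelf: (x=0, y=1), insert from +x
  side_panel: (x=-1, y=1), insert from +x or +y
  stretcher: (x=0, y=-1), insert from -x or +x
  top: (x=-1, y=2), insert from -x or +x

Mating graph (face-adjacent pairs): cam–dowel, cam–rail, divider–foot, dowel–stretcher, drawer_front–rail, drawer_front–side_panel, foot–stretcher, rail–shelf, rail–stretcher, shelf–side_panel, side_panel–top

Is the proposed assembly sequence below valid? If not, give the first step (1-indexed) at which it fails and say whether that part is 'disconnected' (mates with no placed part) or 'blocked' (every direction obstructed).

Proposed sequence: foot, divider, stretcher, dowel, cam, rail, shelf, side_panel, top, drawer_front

1. foot@(0, -2) [-x clear] — {foot}
2. divider@(-1, -2) [-x clear] — {divider, foot}
3. stretcher@(0, -1) [-x clear] — {divider, foot, stretcher}
4. dowel@(1, -1) [+x clear] — {divider, dowel, foot, stretcher}
5. cam@(1, 0) [-x clear] — {cam, divider, dowel, foot, stretcher}
6. rail@(0, 0) [-x clear] — {cam, divider, dowel, foot, rail, stretcher}
7. shelf@(0, 1) [+x clear] — {cam, divider, dowel, foot, rail, shelf, stretcher}
8. side_panel@(-1, 1) [+y clear] — {cam, divider, dowel, foot, rail, shelf, side_panel, stretcher}
9. top@(-1, 2) [-x clear] — {cam, divider, dowel, foot, rail, shelf, side_panel, stretcher, top}
10. drawer_front@(-1, 0) [-x clear] — {cam, divider, dowel, drawer_front, foot, rail, shelf, side_panel, stretcher, top}

Valid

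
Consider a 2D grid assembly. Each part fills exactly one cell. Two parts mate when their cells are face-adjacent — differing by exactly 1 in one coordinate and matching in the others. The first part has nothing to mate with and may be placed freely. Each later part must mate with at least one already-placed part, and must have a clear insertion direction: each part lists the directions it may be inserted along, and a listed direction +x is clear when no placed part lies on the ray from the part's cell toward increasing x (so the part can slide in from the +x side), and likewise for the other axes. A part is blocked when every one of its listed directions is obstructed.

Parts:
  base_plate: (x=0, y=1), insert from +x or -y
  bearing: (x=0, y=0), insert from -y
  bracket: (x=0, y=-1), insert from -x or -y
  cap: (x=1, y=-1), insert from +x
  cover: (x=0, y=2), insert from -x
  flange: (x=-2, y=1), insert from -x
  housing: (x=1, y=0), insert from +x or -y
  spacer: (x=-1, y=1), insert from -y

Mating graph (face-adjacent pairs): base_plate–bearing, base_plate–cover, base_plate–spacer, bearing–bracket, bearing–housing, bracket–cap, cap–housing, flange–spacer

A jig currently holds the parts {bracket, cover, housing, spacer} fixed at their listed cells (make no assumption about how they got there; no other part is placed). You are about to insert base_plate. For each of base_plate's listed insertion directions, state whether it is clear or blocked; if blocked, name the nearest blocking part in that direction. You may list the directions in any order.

+x: clear; -y: blocked by bracket

+x: ray from base_plate(0, 1) has no placed part ⇒ clear
-y: nearest on ray is bracket@(0, -1) ⇒ blocked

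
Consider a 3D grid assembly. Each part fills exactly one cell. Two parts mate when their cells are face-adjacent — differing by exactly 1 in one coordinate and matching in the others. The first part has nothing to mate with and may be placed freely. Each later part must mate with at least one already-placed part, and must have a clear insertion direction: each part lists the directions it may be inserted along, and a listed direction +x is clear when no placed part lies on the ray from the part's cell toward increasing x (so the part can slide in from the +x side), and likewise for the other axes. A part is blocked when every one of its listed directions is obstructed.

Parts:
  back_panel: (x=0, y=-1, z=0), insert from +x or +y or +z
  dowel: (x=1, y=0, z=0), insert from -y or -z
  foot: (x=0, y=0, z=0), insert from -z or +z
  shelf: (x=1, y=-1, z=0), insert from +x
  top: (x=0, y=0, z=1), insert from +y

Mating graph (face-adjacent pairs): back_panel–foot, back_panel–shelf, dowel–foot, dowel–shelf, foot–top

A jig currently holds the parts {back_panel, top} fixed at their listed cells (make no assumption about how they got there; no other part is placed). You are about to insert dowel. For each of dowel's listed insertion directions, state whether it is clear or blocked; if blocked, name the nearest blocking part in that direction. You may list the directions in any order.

-y: ray from dowel(1, 0, 0) has no placed part ⇒ clear
-z: ray from dowel(1, 0, 0) has no placed part ⇒ clear

-y: clear; -z: clear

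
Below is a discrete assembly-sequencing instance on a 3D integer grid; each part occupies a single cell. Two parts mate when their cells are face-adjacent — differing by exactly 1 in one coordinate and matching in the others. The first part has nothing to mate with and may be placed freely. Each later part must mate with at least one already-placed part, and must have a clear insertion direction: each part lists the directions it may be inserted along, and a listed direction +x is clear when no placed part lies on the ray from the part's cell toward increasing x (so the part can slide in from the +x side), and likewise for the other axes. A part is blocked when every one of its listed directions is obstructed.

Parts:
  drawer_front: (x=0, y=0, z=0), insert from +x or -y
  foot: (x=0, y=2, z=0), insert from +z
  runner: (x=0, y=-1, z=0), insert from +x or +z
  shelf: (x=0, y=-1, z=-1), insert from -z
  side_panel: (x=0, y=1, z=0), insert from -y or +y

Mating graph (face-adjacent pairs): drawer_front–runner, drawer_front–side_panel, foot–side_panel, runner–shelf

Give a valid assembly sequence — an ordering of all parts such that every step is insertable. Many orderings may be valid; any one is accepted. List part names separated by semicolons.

drawer_front; side_panel; foot; runner; shelf

1. drawer_front@(0, 0, 0) [+x clear] — {drawer_front}
2. side_panel@(0, 1, 0) [+y clear] — {drawer_front, side_panel}
3. foot@(0, 2, 0) [+z clear] — {drawer_front, foot, side_panel}
4. runner@(0, -1, 0) [+x clear] — {drawer_front, foot, runner, side_panel}
5. shelf@(0, -1, -1) [-z clear] — {drawer_front, foot, runner, shelf, side_panel}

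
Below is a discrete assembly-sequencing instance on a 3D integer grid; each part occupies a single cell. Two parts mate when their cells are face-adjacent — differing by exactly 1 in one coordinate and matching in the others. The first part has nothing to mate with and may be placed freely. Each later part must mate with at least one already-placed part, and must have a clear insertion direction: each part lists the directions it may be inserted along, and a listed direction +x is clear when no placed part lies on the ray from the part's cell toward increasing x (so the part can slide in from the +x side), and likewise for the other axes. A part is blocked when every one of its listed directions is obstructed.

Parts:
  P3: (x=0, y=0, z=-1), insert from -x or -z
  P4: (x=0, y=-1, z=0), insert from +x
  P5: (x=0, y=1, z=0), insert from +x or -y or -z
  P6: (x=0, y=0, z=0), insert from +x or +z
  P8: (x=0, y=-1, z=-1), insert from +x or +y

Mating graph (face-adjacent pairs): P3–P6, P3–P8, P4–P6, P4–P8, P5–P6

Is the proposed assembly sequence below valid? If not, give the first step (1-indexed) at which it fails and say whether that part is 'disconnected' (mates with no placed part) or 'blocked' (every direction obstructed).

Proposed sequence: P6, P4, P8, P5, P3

Valid

1. P6@(0, 0, 0) [+x clear] — {P6}
2. P4@(0, -1, 0) [+x clear] — {P4, P6}
3. P8@(0, -1, -1) [+x clear] — {P4, P6, P8}
4. P5@(0, 1, 0) [+x clear] — {P4, P5, P6, P8}
5. P3@(0, 0, -1) [-x clear] — {P3, P4, P5, P6, P8}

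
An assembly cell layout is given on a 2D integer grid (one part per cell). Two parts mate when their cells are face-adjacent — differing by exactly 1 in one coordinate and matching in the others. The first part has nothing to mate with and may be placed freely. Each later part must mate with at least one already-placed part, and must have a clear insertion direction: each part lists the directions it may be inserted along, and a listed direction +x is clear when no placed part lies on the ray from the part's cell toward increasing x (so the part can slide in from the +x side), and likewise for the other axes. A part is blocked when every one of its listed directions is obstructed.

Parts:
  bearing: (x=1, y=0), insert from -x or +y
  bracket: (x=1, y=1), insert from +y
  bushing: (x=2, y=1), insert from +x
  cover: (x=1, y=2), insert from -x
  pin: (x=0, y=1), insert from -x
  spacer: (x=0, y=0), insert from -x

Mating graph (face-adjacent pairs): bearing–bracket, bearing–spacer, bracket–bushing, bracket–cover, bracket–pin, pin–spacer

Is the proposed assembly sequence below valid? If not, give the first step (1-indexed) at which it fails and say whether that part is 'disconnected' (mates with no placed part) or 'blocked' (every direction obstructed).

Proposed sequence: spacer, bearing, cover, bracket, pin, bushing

1. spacer@(0, 0) [-x clear] — {spacer}
2. bearing@(1, 0) [+y clear] — {bearing, spacer}
3. cover@(1, 2) — no placed neighbour ⇒ disconnected

Invalid at step 3 (disconnected)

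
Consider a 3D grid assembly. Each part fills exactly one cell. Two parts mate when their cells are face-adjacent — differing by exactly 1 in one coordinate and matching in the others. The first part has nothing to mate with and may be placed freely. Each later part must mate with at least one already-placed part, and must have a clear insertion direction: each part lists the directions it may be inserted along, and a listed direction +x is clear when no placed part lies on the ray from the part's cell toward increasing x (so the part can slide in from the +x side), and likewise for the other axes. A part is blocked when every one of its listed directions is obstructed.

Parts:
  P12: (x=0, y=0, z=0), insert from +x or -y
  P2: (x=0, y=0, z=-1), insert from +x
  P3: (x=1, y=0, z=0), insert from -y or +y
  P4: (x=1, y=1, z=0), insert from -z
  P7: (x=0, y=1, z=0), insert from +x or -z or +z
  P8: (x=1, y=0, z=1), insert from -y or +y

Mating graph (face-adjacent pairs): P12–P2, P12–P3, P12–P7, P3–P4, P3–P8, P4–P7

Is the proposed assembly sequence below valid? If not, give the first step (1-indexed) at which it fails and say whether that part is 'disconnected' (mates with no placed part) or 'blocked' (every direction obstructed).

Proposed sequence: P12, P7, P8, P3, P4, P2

1. P12@(0, 0, 0) [+x clear] — {P12}
2. P7@(0, 1, 0) [+x clear] — {P12, P7}
3. P8@(1, 0, 1) — no placed neighbour ⇒ disconnected

Invalid at step 3 (disconnected)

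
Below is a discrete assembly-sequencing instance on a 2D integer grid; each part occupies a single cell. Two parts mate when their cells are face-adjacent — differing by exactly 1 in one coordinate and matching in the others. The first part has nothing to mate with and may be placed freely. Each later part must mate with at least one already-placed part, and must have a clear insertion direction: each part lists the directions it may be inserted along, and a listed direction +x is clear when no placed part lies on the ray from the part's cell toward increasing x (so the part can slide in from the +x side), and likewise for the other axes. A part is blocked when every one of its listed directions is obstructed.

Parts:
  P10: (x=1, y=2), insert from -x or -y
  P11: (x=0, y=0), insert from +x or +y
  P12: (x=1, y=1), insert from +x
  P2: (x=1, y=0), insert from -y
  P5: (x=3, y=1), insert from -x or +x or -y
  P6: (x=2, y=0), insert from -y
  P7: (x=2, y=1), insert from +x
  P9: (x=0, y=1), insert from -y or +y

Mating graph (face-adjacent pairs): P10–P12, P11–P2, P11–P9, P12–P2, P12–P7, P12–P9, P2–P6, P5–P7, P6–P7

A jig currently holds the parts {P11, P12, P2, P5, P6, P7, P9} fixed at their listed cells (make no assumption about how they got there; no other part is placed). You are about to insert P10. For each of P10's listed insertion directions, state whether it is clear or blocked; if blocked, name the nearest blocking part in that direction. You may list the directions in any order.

-x: clear; -y: blocked by P12

-x: ray from P10(1, 2) has no placed part ⇒ clear
-y: nearest on ray is P12@(1, 1) ⇒ blocked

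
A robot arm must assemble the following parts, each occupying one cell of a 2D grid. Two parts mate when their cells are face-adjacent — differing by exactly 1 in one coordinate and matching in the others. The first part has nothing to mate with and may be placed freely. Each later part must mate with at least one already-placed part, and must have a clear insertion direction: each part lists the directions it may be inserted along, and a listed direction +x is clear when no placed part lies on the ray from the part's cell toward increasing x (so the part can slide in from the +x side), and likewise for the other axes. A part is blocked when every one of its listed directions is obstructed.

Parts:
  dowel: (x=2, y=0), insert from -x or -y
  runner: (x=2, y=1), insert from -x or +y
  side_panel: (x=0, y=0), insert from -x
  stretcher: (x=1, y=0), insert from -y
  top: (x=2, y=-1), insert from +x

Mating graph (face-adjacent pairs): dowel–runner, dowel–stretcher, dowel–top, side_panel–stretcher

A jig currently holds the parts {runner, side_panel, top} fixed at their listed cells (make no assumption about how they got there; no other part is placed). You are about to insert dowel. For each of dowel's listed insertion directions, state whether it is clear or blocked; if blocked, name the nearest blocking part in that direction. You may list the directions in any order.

-x: blocked by side_panel; -y: blocked by top

-x: nearest on ray is side_panel@(0, 0) ⇒ blocked
-y: nearest on ray is top@(2, -1) ⇒ blocked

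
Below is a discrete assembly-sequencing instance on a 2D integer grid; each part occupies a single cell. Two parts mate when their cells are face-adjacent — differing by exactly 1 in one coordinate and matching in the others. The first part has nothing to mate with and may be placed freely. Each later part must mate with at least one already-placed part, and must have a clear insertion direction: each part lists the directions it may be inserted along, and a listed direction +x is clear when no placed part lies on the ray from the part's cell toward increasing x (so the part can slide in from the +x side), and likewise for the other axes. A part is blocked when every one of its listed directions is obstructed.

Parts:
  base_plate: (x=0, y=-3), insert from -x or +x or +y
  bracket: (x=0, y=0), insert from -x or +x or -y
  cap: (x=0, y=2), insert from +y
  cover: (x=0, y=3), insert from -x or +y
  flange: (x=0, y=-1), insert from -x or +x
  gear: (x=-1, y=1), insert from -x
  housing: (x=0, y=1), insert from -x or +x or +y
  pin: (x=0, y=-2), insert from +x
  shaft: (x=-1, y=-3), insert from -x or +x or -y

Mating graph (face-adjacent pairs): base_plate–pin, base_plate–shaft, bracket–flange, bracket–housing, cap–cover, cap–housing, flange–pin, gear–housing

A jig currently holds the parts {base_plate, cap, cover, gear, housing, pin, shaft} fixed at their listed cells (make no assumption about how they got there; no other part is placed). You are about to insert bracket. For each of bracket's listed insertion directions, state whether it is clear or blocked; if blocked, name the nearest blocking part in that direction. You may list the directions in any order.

+x: clear; -x: clear; -y: blocked by pin

-x: ray from bracket(0, 0) has no placed part ⇒ clear
+x: ray from bracket(0, 0) has no placed part ⇒ clear
-y: nearest on ray is pin@(0, -2) ⇒ blocked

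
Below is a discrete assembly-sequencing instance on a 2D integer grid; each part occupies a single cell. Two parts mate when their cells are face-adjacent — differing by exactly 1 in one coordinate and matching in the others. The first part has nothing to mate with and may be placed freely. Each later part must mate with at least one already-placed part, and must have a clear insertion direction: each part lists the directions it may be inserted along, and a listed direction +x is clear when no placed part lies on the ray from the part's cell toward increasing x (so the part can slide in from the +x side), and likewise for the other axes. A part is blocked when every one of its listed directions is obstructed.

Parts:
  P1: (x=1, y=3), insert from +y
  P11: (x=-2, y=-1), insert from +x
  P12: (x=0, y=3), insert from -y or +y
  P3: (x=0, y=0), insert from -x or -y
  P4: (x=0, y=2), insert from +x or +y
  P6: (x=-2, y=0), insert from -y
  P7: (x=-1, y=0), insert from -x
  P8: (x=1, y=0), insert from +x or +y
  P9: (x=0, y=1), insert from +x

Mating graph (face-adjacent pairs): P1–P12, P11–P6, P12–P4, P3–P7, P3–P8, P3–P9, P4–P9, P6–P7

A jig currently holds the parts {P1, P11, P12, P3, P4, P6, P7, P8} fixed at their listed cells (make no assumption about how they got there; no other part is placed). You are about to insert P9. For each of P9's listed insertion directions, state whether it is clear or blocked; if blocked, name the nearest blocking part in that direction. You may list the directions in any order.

+x: ray from P9(0, 1) has no placed part ⇒ clear

+x: clear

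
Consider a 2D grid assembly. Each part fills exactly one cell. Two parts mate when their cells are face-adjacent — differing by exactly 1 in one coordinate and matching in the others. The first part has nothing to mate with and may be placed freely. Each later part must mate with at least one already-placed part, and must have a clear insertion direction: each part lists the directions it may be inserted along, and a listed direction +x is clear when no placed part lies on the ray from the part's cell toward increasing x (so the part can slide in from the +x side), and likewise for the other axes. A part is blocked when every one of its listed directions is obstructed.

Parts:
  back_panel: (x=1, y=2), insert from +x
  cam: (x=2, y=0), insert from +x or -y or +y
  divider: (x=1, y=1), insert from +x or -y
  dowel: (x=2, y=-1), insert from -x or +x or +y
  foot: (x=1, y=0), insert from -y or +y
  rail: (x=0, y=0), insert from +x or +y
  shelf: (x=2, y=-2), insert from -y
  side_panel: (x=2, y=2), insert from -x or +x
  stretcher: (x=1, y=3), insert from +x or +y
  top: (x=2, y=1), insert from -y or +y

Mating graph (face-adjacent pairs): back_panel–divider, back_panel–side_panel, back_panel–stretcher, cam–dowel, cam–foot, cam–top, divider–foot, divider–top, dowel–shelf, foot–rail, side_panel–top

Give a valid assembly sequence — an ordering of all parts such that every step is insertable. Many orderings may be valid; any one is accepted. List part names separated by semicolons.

dowel; cam; top; shelf; divider; back_panel; stretcher; side_panel; foot; rail

1. dowel@(2, -1) [-x clear] — {dowel}
2. cam@(2, 0) [+x clear] — {cam, dowel}
3. top@(2, 1) [+y clear] — {cam, dowel, top}
4. shelf@(2, -2) [-y clear] — {cam, dowel, shelf, top}
5. divider@(1, 1) [-y clear] — {cam, divider, dowel, shelf, top}
6. back_panel@(1, 2) [+x clear] — {back_panel, cam, divider, dowel, shelf, top}
7. stretcher@(1, 3) [+x clear] — {back_panel, cam, divider, dowel, shelf, stretcher, top}
8. side_panel@(2, 2) [+x clear] — {back_panel, cam, divider, dowel, shelf, side_panel, stretcher, top}
9. foot@(1, 0) [-y clear] — {back_panel, cam, divider, dowel, foot, shelf, side_panel, stretcher, top}
10. rail@(0, 0) [+y clear] — {back_panel, cam, divider, dowel, foot, rail, shelf, side_panel, stretcher, top}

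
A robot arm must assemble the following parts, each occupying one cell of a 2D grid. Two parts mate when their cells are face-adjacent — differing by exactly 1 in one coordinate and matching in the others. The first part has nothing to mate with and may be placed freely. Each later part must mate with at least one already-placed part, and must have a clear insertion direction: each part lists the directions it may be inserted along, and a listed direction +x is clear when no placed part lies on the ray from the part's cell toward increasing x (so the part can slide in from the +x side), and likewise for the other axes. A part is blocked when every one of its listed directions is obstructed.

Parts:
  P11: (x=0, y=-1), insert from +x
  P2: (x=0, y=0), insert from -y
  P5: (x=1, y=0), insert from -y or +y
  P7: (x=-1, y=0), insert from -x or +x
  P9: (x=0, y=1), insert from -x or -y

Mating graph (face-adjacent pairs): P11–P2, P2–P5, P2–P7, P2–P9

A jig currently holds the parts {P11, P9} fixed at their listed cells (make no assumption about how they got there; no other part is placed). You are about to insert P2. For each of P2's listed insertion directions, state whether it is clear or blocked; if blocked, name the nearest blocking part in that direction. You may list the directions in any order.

-y: blocked by P11

-y: nearest on ray is P11@(0, -1) ⇒ blocked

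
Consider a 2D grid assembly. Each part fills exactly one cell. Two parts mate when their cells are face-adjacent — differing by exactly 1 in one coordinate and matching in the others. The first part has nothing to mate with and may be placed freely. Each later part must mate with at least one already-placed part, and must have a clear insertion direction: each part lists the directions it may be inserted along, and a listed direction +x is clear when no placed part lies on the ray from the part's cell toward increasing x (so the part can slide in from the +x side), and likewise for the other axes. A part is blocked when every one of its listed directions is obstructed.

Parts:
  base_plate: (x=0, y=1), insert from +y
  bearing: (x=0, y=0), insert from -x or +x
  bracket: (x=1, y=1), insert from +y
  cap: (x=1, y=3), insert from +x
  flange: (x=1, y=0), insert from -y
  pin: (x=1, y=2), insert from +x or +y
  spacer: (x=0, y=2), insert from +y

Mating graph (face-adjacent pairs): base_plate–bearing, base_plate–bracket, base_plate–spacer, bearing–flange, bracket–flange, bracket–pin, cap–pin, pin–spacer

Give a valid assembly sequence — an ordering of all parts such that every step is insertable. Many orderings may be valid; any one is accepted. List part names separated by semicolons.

1. bracket@(1, 1) [+y clear] — {bracket}
2. pin@(1, 2) [+x clear] — {bracket, pin}
3. cap@(1, 3) [+x clear] — {bracket, cap, pin}
4. flange@(1, 0) [-y clear] — {bracket, cap, flange, pin}
5. bearing@(0, 0) [-x clear] — {bearing, bracket, cap, flange, pin}
6. base_plate@(0, 1) [+y clear] — {base_plate, bearing, bracket, cap, flange, pin}
7. spacer@(0, 2) [+y clear] — {base_plate, bearing, bracket, cap, flange, pin, spacer}

bracket; pin; cap; flange; bearing; base_plate; spacer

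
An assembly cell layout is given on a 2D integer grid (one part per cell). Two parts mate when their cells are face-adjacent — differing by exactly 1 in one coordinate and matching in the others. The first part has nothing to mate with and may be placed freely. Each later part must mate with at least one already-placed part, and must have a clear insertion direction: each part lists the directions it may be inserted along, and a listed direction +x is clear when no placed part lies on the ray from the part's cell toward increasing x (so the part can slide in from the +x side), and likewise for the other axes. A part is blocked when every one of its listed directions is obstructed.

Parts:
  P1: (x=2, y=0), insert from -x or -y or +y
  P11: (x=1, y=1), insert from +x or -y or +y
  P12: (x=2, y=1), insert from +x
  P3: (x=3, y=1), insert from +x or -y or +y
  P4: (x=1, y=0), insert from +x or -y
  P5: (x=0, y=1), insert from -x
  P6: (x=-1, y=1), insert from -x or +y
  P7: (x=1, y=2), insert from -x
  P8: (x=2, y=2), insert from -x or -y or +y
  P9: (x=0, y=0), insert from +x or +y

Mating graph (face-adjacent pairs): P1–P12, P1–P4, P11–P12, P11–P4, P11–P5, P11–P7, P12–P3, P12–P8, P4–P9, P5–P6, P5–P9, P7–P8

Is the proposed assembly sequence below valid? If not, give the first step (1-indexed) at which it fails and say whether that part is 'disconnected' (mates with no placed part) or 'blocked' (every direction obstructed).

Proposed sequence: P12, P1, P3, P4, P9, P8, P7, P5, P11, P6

Invalid at step 9 (blocked)

1. P12@(2, 1) [+x clear] — {P12}
2. P1@(2, 0) [-x clear] — {P1, P12}
3. P3@(3, 1) [+x clear] — {P1, P12, P3}
4. P4@(1, 0) [-y clear] — {P1, P12, P3, P4}
5. P9@(0, 0) [+y clear] — {P1, P12, P3, P4, P9}
6. P8@(2, 2) [-x clear] — {P1, P12, P3, P4, P8, P9}
7. P7@(1, 2) [-x clear] — {P1, P12, P3, P4, P7, P8, P9}
8. P5@(0, 1) [-x clear] — {P1, P12, P3, P4, P5, P7, P8, P9}
9. P11@(1, 1) — +x/-y/+y all obstructed ⇒ blocked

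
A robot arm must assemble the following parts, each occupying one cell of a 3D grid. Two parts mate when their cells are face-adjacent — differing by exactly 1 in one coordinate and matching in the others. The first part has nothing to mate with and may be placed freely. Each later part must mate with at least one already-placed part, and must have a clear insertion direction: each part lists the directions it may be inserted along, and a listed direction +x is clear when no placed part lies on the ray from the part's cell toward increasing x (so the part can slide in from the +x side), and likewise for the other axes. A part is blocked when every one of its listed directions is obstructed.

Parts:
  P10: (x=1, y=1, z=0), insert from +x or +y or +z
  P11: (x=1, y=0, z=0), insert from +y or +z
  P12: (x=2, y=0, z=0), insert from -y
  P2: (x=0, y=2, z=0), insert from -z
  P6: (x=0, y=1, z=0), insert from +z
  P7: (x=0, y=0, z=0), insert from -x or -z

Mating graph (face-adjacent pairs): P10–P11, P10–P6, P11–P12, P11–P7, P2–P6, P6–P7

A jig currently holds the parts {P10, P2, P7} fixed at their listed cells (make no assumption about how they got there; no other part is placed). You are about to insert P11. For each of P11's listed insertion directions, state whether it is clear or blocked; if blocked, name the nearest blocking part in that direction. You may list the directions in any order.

+y: nearest on ray is P10@(1, 1, 0) ⇒ blocked
+z: ray from P11(1, 0, 0) has no placed part ⇒ clear

+y: blocked by P10; +z: clear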